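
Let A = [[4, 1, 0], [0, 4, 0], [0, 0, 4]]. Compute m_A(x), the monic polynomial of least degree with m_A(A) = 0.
The characteristic polynomial factors as (x - 4)^3. The minimal polynomial is ∏(x - λ)^{k_λ} where k_λ is the size of the largest Jordan block at λ.

For λ = 4: rank(A - 4I) = 1, and the largest Jordan block has size 2 (the smallest k with rank((A - 4I)^k) = rank((A - 4I)^(k+1))).

So m_A(x) = (x - 4)^2.

m_A(x) = (x - 4)^2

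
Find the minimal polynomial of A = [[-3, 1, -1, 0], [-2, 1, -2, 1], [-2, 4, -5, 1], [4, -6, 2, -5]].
m_A(x) = (x + 3)^2

The characteristic polynomial factors as (x + 3)^4. The minimal polynomial is ∏(x - λ)^{k_λ} where k_λ is the size of the largest Jordan block at λ.

For λ = -3: rank(A + 3I) = 2, and the largest Jordan block has size 2 (the smallest k with rank((A + 3I)^k) = rank((A + 3I)^(k+1))).

So m_A(x) = (x + 3)^2.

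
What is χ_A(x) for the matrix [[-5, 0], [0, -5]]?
χ_A(x) = (x + 5)^2

xI - A = [[x + 5, 0], [0, x + 5]].

Expanding det(xI - A) along the first row:
det(xI - A) = + (x + 5)·det([[x + 5]]) - (0)·det([[0]]).

Evaluating gives χ_A(x) = x^2 + 10x + 25 = (x + 5)^2.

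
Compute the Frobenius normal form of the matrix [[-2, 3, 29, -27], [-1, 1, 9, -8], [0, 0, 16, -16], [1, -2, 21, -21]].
R = [[0, 0, 0, -16], [1, 0, 0, -24], [0, 1, 0, -17], [0, 0, 1, -6]]

The invariant factors of A (the non-unit diagonal entries of the Smith normal form of xI - A over ℚ[x]) are (x^2 + 3x + 4)^2, each dividing the next. The characteristic polynomial is their product, (x^2 + 3x + 4)^2.

The rational canonical form is the block-diagonal matrix of companion matrices C(f_i):
R = [[0, 0, 0, -16], [1, 0, 0, -24], [0, 1, 0, -17], [0, 0, 1, -6]].

Note the characteristic polynomial does not split into linear factors over ℚ, so A has no Jordan form over ℚ; the rational canonical form exists over any field.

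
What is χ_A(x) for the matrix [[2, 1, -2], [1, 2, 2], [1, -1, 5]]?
χ_A(x) = (x - 3)^3

xI - A = [[x - 2, -1, 2], [-1, x - 2, -2], [-1, 1, x - 5]].

Expanding det(xI - A) along the first row:
det(xI - A) = + (x - 2)·det([[x - 2, -2], [1, x - 5]]) - (-1)·det([[-1, -2], [-1, x - 5]]) + (2)·det([[-1, x - 2], [-1, 1]]).

Evaluating gives χ_A(x) = x^3 - 9x^2 + 27x - 27 = (x - 3)^3.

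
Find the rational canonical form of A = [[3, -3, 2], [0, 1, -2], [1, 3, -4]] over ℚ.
R = [[0, 0, 10], [1, 0, 9], [0, 1, 0]]

The invariant factors of A (the non-unit diagonal entries of the Smith normal form of xI - A over ℚ[x]) are (x + 2)(x^2 - 2x - 5), each dividing the next. The characteristic polynomial is their product, (x + 2)(x^2 - 2x - 5).

The rational canonical form is the block-diagonal matrix of companion matrices C(f_i):
R = [[0, 0, 10], [1, 0, 9], [0, 1, 0]].

Note the characteristic polynomial does not split into linear factors over ℚ, so A has no Jordan form over ℚ; the rational canonical form exists over any field.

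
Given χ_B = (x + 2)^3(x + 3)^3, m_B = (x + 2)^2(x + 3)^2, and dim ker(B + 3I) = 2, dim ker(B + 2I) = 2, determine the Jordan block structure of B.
λ = -3: algebraic multiplicity 3 (exponent in χ_B), largest block size 2 (exponent in m_B), 2 blocks (geometric multiplicity). These force block sizes [2, 1].
λ = -2: algebraic multiplicity 3 (exponent in χ_B), largest block size 2 (exponent in m_B), 2 blocks (geometric multiplicity). These force block sizes [2, 1].

Jordan blocks: (-3, 2), (-3, 1), (-2, 2), (-2, 1)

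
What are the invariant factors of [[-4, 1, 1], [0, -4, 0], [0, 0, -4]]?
The Jordan structure of A has elementary divisors (x + 4)^2, (x + 4). Arranging the block sizes at each eigenvalue in decreasing order and taking row products gives the invariant factors.

Invariant factors (smallest first, each dividing the next): x + 4, (x + 4)^2.

Check: the last factor (x + 4)^2 is the minimal polynomial, and the product (x + 4)^3 is the characteristic polynomial.

x + 4, (x + 4)^2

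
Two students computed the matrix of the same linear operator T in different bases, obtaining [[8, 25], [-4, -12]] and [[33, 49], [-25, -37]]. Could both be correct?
Yes.

Two matrices over a field are similar if and only if they have the same invariant factors.

Both A and B have characteristic polynomial (x + 2)^2 and minimal polynomial (x + 2)^2. Computing further, both have invariant factors (x + 2)^2. Hence A and B are similar.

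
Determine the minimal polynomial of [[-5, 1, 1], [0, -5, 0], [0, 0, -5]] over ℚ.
The characteristic polynomial factors as (x + 5)^3. The minimal polynomial is ∏(x - λ)^{k_λ} where k_λ is the size of the largest Jordan block at λ.

For λ = -5: rank(A + 5I) = 1, and the largest Jordan block has size 2 (the smallest k with rank((A + 5I)^k) = rank((A + 5I)^(k+1))).

So m_A(x) = (x + 5)^2.

m_A(x) = (x + 5)^2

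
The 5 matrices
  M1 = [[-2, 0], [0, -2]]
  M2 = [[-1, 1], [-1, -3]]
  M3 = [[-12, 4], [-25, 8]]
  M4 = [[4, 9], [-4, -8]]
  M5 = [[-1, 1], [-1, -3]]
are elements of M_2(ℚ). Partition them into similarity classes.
Characteristic polynomials: χ_{M1} = (x + 2)^2, χ_{M2} = (x + 2)^2, χ_{M3} = (x + 2)^2, χ_{M4} = (x + 2)^2, χ_{M5} = (x + 2)^2.

{M1}: invariant factors x + 2, x + 2.

{M2, M3, M4, M5}: invariant factors (x + 2)^2.

Matrices are similar if and only if their invariant-factor lists agree; the partition into similarity classes is {M1}, {M2, M3, M4, M5}.

2 classes: {M1}, {M2, M3, M4, M5}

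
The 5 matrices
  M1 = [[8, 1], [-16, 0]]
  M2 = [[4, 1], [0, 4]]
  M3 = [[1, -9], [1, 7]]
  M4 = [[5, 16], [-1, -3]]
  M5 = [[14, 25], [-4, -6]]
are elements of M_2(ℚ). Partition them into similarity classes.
2 classes: {M1, M2, M3, M5}, {M4}

Characteristic polynomials: χ_{M1} = (x - 4)^2, χ_{M2} = (x - 4)^2, χ_{M3} = (x - 4)^2, χ_{M4} = (x - 1)^2, χ_{M5} = (x - 4)^2.

{M1, M2, M3, M5}: invariant factors (x - 4)^2.

{M4}: invariant factors (x - 1)^2.

Matrices are similar if and only if their invariant-factor lists agree; the partition into similarity classes is {M1, M2, M3, M5}, {M4}.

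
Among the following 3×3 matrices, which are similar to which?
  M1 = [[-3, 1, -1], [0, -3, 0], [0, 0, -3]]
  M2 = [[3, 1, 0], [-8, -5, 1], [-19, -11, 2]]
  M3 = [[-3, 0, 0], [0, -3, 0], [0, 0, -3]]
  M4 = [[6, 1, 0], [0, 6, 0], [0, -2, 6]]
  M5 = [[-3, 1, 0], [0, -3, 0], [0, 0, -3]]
Characteristic polynomials: χ_{M1} = (x + 3)^3, χ_{M2} = x^3, χ_{M3} = (x + 3)^3, χ_{M4} = (x - 6)^3, χ_{M5} = (x + 3)^3.

{M1, M5}: invariant factors x + 3, (x + 3)^2.

{M2}: invariant factors x^3.

{M3}: invariant factors x + 3, x + 3, x + 3.

{M4}: invariant factors x - 6, (x - 6)^2.

Matrices are similar if and only if their invariant-factor lists agree; the partition into similarity classes is {M1, M5}, {M2}, {M3}, {M4}.

4 classes: {M1, M5}, {M2}, {M3}, {M4}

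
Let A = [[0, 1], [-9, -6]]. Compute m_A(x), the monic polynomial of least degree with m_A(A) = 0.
m_A(x) = (x + 3)^2

The characteristic polynomial factors as (x + 3)^2. The minimal polynomial is ∏(x - λ)^{k_λ} where k_λ is the size of the largest Jordan block at λ.

For λ = -3: rank(A + 3I) = 1, and the largest Jordan block has size 2 (the smallest k with rank((A + 3I)^k) = rank((A + 3I)^(k+1))).

So m_A(x) = (x + 3)^2.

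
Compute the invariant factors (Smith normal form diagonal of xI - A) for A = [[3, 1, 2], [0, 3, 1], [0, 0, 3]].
The Jordan structure of A has elementary divisors (x - 3)^3. Arranging the block sizes at each eigenvalue in decreasing order and taking row products gives the invariant factors.

Invariant factors (smallest first, each dividing the next): (x - 3)^3.

Check: the last factor (x - 3)^3 is the minimal polynomial, and the product (x - 3)^3 is the characteristic polynomial.

(x - 3)^3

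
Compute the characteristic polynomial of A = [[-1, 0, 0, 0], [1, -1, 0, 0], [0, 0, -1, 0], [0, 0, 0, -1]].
χ_A(x) = (x + 1)^4

xI - A = [[x + 1, 0, 0, 0], [-1, x + 1, 0, 0], [0, 0, x + 1, 0], [0, 0, 0, x + 1]].

Expanding det(xI - A) along the first row:
det(xI - A) = + (x + 1)·det([[x + 1, 0, 0], [0, x + 1, 0], [0, 0, x + 1]]) - (0)·det([[-1, 0, 0], [0, x + 1, 0], [0, 0, x + 1]]) + (0)·det([[-1, x + 1, 0], [0, 0, 0], [0, 0, x + 1]]) - (0)·det([[-1, x + 1, 0], [0, 0, x + 1], [0, 0, 0]]).

Evaluating gives χ_A(x) = x^4 + 4x^3 + 6x^2 + 4x + 1 = (x + 1)^4.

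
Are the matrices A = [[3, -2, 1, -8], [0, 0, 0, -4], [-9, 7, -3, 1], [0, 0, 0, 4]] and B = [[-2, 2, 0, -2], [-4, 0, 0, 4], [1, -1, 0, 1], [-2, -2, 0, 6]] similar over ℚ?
No.

Both have characteristic polynomial x^3(x - 4), but the minimal polynomial of A is x^3(x - 4) while the minimal polynomial of B is x^2(x - 4). The minimal polynomial is a similarity invariant, so A and B are not similar.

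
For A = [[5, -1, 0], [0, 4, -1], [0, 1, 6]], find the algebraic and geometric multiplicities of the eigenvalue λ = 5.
The characteristic polynomial is (x - 5)^3, so the factor x - 5 appears with exponent 3: the algebraic multiplicity is 3.

rank(A - 5I) = 2, so the eigenspace has dimension 3 - 2 = 1: the geometric multiplicity is 1.

Since 1 < 3, A is not diagonalizable.

algebraic multiplicity 3, geometric multiplicity 1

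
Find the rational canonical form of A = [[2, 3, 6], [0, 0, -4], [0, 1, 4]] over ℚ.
The invariant factors of A (the non-unit diagonal entries of the Smith normal form of xI - A over ℚ[x]) are x - 2, (x - 2)^2, each dividing the next. The characteristic polynomial is their product, (x - 2)^3.

The rational canonical form is the block-diagonal matrix of companion matrices C(f_i):
R = [[2, 0, 0], [0, 0, -4], [0, 1, 4]].

R = [[2, 0, 0], [0, 0, -4], [0, 1, 4]]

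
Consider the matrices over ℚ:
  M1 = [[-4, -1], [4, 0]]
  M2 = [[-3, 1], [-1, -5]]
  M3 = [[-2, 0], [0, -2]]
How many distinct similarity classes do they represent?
Characteristic polynomials: χ_{M1} = (x + 2)^2, χ_{M2} = (x + 4)^2, χ_{M3} = (x + 2)^2.

{M1}: invariant factors (x + 2)^2.

{M2}: invariant factors (x + 4)^2.

{M3}: invariant factors x + 2, x + 2.

Matrices are similar if and only if their invariant-factor lists agree; the partition into similarity classes is {M1}, {M2}, {M3}.

3 classes: {M1}, {M2}, {M3}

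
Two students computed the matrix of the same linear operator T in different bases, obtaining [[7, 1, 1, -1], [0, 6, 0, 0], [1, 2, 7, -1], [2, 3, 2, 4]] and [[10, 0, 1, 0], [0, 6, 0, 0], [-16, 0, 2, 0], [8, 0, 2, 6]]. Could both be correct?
No.

Both have characteristic polynomial (x - 6)^4 and minimal polynomial (x - 6)^2. But rank(A - 6I) = 2 for A while rank(B - 6I) = 1 for B, so the number of Jordan blocks at λ = 6 differs. A and B are not similar.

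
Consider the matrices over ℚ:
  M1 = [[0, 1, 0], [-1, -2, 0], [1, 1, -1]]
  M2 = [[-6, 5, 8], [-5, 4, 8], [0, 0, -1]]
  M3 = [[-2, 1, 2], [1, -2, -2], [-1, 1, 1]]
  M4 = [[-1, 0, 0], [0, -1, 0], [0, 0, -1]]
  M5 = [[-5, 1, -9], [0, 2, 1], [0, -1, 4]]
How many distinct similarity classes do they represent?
3 classes: {M1, M2, M3}, {M4}, {M5}

Characteristic polynomials: χ_{M1} = (x + 1)^3, χ_{M2} = (x + 1)^3, χ_{M3} = (x + 1)^3, χ_{M4} = (x + 1)^3, χ_{M5} = (x - 3)^2(x + 5).

{M1, M2, M3}: invariant factors x + 1, (x + 1)^2.

{M4}: invariant factors x + 1, x + 1, x + 1.

{M5}: invariant factors (x - 3)^2(x + 5).

Matrices are similar if and only if their invariant-factor lists agree; the partition into similarity classes is {M1, M2, M3}, {M4}, {M5}.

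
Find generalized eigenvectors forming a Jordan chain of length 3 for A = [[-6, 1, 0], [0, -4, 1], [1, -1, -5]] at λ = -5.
We seek v_1 ∈ ker((A + 5I)^3) \ ker((A + 5I)^2), then set v_{i+1} = (A + 5I) v_i.

One such chain is v_1 = [[-1, -1, 2]]^T, v_2 = [[0, 1, 0]]^T, v_3 = [[1, 1, -1]]^T. Check: (A + 5I) v_3 = [[0, 0, 0]]^T = 0.

v_1 = [[-1, -1, 2]]^T, v_2 = [[0, 1, 0]]^T, v_3 = [[1, 1, -1]]^T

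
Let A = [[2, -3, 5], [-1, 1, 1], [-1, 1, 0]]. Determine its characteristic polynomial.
xI - A = [[x - 2, 3, -5], [1, x - 1, -1], [1, -1, x]].

Expanding det(xI - A) along the first row:
det(xI - A) = + (x - 2)·det([[x - 1, -1], [-1, x]]) - (3)·det([[1, -1], [1, x]]) + (-5)·det([[1, x - 1], [1, -1]]).

Evaluating gives χ_A(x) = x^3 - 3x^2 + 3x - 1 = (x - 1)^3.

χ_A(x) = (x - 1)^3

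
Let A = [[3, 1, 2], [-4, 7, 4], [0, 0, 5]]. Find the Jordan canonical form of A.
The characteristic polynomial is det(xI - A) = (x - 5)^3, so the eigenvalues are 5 (algebraic multiplicity 3).

For λ = 5: rank(A - 5I) = 1, rank((A - 5I)^2) = 0. The eigenspace has dimension 3 - 1 = 2, so there are 2 Jordan blocks; the rank sequence gives block sizes [2, 1].

Assembling the blocks gives the Jordan form J above.

J = [[5, 1, 0], [0, 5, 0], [0, 0, 5]]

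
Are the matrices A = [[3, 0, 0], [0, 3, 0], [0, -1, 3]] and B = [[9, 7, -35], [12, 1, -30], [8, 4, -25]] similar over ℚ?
trace(A) = 9 but trace(B) = -15. The trace is a similarity invariant, so A and B are not similar.

No.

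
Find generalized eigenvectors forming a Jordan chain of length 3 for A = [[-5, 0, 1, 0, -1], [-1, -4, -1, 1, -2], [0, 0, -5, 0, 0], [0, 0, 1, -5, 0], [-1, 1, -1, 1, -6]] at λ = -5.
v_1 = [[4, 8, 1, -2, 2]]^T, v_2 = [[-1, -3, 0, 1, -1]]^T, v_3 = [[1, 1, 0, 0, 0]]^T

We seek v_1 ∈ ker((A + 5I)^3) \ ker((A + 5I)^2), then set v_{i+1} = (A + 5I) v_i.

One such chain is v_1 = [[4, 8, 1, -2, 2]]^T, v_2 = [[-1, -3, 0, 1, -1]]^T, v_3 = [[1, 1, 0, 0, 0]]^T. Check: (A + 5I) v_3 = [[0, 0, 0, 0, 0]]^T = 0.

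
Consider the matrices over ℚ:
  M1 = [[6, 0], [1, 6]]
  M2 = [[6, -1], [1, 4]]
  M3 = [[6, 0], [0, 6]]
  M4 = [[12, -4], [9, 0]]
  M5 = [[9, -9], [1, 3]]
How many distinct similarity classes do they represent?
Characteristic polynomials: χ_{M1} = (x - 6)^2, χ_{M2} = (x - 5)^2, χ_{M3} = (x - 6)^2, χ_{M4} = (x - 6)^2, χ_{M5} = (x - 6)^2.

{M1, M4, M5}: invariant factors (x - 6)^2.

{M2}: invariant factors (x - 5)^2.

{M3}: invariant factors x - 6, x - 6.

Matrices are similar if and only if their invariant-factor lists agree; the partition into similarity classes is {M1, M4, M5}, {M2}, {M3}.

3 classes: {M1, M4, M5}, {M2}, {M3}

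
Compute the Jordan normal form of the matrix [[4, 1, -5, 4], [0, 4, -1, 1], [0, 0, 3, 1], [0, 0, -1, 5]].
The characteristic polynomial is det(xI - A) = (x - 4)^4, so the eigenvalues are 4 (algebraic multiplicity 4).

For λ = 4: rank(A - 4I) = 2, rank((A - 4I)^2) = 0. The eigenspace has dimension 4 - 2 = 2, so there are 2 Jordan blocks; the rank sequence gives block sizes [2, 2].

Assembling the blocks gives the Jordan form J above.

J = [[4, 1, 0, 0], [0, 4, 0, 0], [0, 0, 4, 1], [0, 0, 0, 4]]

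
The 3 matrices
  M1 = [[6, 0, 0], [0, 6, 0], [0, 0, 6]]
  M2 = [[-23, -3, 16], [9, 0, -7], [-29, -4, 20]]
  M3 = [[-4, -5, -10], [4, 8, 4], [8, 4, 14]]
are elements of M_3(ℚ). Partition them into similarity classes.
Characteristic polynomials: χ_{M1} = (x - 6)^3, χ_{M2} = (x + 1)^3, χ_{M3} = (x - 6)^3.

{M1}: invariant factors x - 6, x - 6, x - 6.

{M2}: invariant factors (x + 1)^3.

{M3}: invariant factors x - 6, (x - 6)^2.

Matrices are similar if and only if their invariant-factor lists agree; the partition into similarity classes is {M1}, {M2}, {M3}.

3 classes: {M1}, {M2}, {M3}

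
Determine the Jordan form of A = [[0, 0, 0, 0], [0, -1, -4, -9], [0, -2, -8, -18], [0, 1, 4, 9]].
J = [[0, 1, 0, 0], [0, 0, 0, 0], [0, 0, 0, 0], [0, 0, 0, 0]]

The characteristic polynomial is det(xI - A) = x^4, so the eigenvalues are 0 (algebraic multiplicity 4).

For λ = 0: rank(A) = 1, rank(A^2) = 0. The eigenspace has dimension 4 - 1 = 3, so there are 3 Jordan blocks; the rank sequence gives block sizes [2, 1, 1].

Assembling the blocks gives the Jordan form J above.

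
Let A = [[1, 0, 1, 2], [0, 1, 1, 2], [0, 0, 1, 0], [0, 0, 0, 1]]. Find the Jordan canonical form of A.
J = [[1, 1, 0, 0], [0, 1, 0, 0], [0, 0, 1, 0], [0, 0, 0, 1]]

The characteristic polynomial is det(xI - A) = (x - 1)^4, so the eigenvalues are 1 (algebraic multiplicity 4).

For λ = 1: rank(A - I) = 1, rank((A - I)^2) = 0. The eigenspace has dimension 4 - 1 = 3, so there are 3 Jordan blocks; the rank sequence gives block sizes [2, 1, 1].

Assembling the blocks gives the Jordan form J above.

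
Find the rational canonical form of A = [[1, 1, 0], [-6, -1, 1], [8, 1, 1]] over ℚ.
R = [[0, 0, 12], [1, 0, -4], [0, 1, 1]]

The invariant factors of A (the non-unit diagonal entries of the Smith normal form of xI - A over ℚ[x]) are (x - 2)(x^2 + x + 6), each dividing the next. The characteristic polynomial is their product, (x - 2)(x^2 + x + 6).

The rational canonical form is the block-diagonal matrix of companion matrices C(f_i):
R = [[0, 0, 12], [1, 0, -4], [0, 1, 1]].

Note the characteristic polynomial does not split into linear factors over ℚ, so A has no Jordan form over ℚ; the rational canonical form exists over any field.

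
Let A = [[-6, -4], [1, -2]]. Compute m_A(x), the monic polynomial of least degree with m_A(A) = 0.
m_A(x) = (x + 4)^2

The characteristic polynomial factors as (x + 4)^2. The minimal polynomial is ∏(x - λ)^{k_λ} where k_λ is the size of the largest Jordan block at λ.

For λ = -4: rank(A + 4I) = 1, and the largest Jordan block has size 2 (the smallest k with rank((A + 4I)^k) = rank((A + 4I)^(k+1))).

So m_A(x) = (x + 4)^2.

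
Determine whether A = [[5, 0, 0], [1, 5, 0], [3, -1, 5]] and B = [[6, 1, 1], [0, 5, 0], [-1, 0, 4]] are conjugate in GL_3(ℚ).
Yes.

Two matrices over a field are similar if and only if they have the same invariant factors.

Both A and B have characteristic polynomial (x - 5)^3 and minimal polynomial (x - 5)^3. Computing further, both have invariant factors (x - 5)^3. Hence A and B are similar.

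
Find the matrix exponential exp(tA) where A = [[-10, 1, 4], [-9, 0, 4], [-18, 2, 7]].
e^{tA} = [[(1 - 9*t)*e^{-t}, t*e^{-t}, 4*t*e^{-t}], [-9*t*e^{-t}, (t + 1)*e^{-t}, 4*t*e^{-t}], [-18*t*e^{-t}, 2*t*e^{-t}, (8*t + 1)*e^{-t}]]

A has Jordan form J = [[-1, 1, 0], [0, -1, 0], [0, 0, -1]] with A = PJP^{-1}, so e^{tA} = P e^{tJ} P^{-1}.

For a Jordan block J_k(λ), e^{tJ_k(λ)} = e^{λt} · (I + tN + t^2 N^2/2! + ... + t^{k-1} N^{k-1}/(k-1)!) where N is the nilpotent superdiagonal part.

Assembling the blocks and conjugating back gives the entries of e^{tA} as shown above.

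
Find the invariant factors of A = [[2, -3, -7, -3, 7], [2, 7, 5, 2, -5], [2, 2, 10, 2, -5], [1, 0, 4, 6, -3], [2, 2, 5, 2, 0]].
(x - 5)^2, (x - 5)^3

The Jordan structure of A has elementary divisors (x - 5)^3, (x - 5)^2. Arranging the block sizes at each eigenvalue in decreasing order and taking row products gives the invariant factors.

Invariant factors (smallest first, each dividing the next): (x - 5)^2, (x - 5)^3.

Check: the last factor (x - 5)^3 is the minimal polynomial, and the product (x - 5)^5 is the characteristic polynomial.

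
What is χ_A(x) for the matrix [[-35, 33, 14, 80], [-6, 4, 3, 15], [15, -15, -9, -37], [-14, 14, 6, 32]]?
xI - A = [[x + 35, -33, -14, -80], [6, x - 4, -3, -15], [-15, 15, x + 9, 37], [14, -14, -6, x - 32]].

Expanding det(xI - A) along the first row:
det(xI - A) = + (x + 35)·det([[x - 4, -3, -15], [15, x + 9, 37], [-14, -6, x - 32]]) - (-33)·det([[6, -3, -15], [-15, x + 9, 37], [14, -6, x - 32]]) + (-14)·det([[6, x - 4, -15], [-15, 15, 37], [14, -14, x - 32]]) - (-80)·det([[6, x - 4, -3], [-15, 15, x + 9], [14, -14, -6]]).

Evaluating gives χ_A(x) = x^4 + 8x^3 + 24x^2 + 32x + 16 = (x + 2)^4.

χ_A(x) = (x + 2)^4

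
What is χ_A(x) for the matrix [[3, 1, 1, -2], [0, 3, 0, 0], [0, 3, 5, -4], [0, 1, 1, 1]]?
χ_A(x) = (x - 3)^4

xI - A = [[x - 3, -1, -1, 2], [0, x - 3, 0, 0], [0, -3, x - 5, 4], [0, -1, -1, x - 1]].

Expanding det(xI - A) along the first row:
det(xI - A) = + (x - 3)·det([[x - 3, 0, 0], [-3, x - 5, 4], [-1, -1, x - 1]]) - (-1)·det([[0, 0, 0], [0, x - 5, 4], [0, -1, x - 1]]) + (-1)·det([[0, x - 3, 0], [0, -3, 4], [0, -1, x - 1]]) - (2)·det([[0, x - 3, 0], [0, -3, x - 5], [0, -1, -1]]).

Evaluating gives χ_A(x) = x^4 - 12x^3 + 54x^2 - 108x + 81 = (x - 3)^4.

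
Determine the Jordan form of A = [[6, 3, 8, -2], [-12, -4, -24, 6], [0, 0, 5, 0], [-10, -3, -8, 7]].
The characteristic polynomial is det(xI - A) = (x - 5)^2(x - 2)^2, so the eigenvalues are 2 (algebraic multiplicity 2), 5 (algebraic multiplicity 2).

For λ = 2: rank(A - 2I) = 3, rank((A - 2I)^2) = 2. The eigenspace has dimension 4 - 3 = 1, so there is 1 Jordan block; the rank sequence gives block sizes [2].

For λ = 5: rank(A - 5I) = 2. The eigenspace has dimension 4 - 2 = 2, so there are 2 Jordan blocks; the rank sequence gives block sizes [1, 1].

Assembling the blocks gives the Jordan form J above.

J = [[2, 1, 0, 0], [0, 2, 0, 0], [0, 0, 5, 0], [0, 0, 0, 5]]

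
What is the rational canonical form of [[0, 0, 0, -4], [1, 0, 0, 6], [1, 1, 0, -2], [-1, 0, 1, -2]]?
R = [[0, 0, 0, -4], [1, 0, 0, 2], [0, 1, 0, 2], [0, 0, 1, -2]]

The invariant factors of A (the non-unit diagonal entries of the Smith normal form of xI - A over ℚ[x]) are (x + 2)(x^3 - 2x + 2), each dividing the next. The characteristic polynomial is their product, (x + 2)(x^3 - 2x + 2).

The rational canonical form is the block-diagonal matrix of companion matrices C(f_i):
R = [[0, 0, 0, -4], [1, 0, 0, 2], [0, 1, 0, 2], [0, 0, 1, -2]].

Note the characteristic polynomial does not split into linear factors over ℚ, so A has no Jordan form over ℚ; the rational canonical form exists over any field.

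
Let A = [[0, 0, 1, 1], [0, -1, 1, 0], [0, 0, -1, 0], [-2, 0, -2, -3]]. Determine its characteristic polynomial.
χ_A(x) = (x + 1)^3(x + 2)

xI - A = [[x, 0, -1, -1], [0, x + 1, -1, 0], [0, 0, x + 1, 0], [2, 0, 2, x + 3]].

Expanding det(xI - A) along the first row:
det(xI - A) = + (x)·det([[x + 1, -1, 0], [0, x + 1, 0], [0, 2, x + 3]]) - (0)·det([[0, -1, 0], [0, x + 1, 0], [2, 2, x + 3]]) + (-1)·det([[0, x + 1, 0], [0, 0, 0], [2, 0, x + 3]]) - (-1)·det([[0, x + 1, -1], [0, 0, x + 1], [2, 0, 2]]).

Evaluating gives χ_A(x) = x^4 + 5x^3 + 9x^2 + 7x + 2 = (x + 1)^3(x + 2).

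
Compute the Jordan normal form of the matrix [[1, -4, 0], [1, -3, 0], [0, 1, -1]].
The characteristic polynomial is det(xI - A) = (x + 1)^3, so the eigenvalues are -1 (algebraic multiplicity 3).

For λ = -1: rank(A + I) = 2, rank((A + I)^2) = 1, rank((A + I)^3) = 0. The eigenspace has dimension 3 - 2 = 1, so there is 1 Jordan block; the rank sequence gives block sizes [3].

Assembling the blocks gives the Jordan form J above.

J = [[-1, 1, 0], [0, -1, 1], [0, 0, -1]]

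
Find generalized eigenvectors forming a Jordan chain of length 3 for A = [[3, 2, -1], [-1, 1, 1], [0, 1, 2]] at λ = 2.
v_1 = [[-1, 0, 0]]^T, v_2 = [[-1, 1, 0]]^T, v_3 = [[1, 0, 1]]^T

We seek v_1 ∈ ker((A - 2I)^3) \ ker((A - 2I)^2), then set v_{i+1} = (A - 2I) v_i.

One such chain is v_1 = [[-1, 0, 0]]^T, v_2 = [[-1, 1, 0]]^T, v_3 = [[1, 0, 1]]^T. Check: (A - 2I) v_3 = [[0, 0, 0]]^T = 0.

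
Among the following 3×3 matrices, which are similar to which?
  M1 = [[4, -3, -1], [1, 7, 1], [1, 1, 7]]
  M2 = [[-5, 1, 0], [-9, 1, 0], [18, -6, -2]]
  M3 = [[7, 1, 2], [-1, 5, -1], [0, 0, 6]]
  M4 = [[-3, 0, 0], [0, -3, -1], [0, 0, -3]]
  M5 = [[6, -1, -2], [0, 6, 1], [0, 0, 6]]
Characteristic polynomials: χ_{M1} = (x - 6)^3, χ_{M2} = (x + 2)^3, χ_{M3} = (x - 6)^3, χ_{M4} = (x + 3)^3, χ_{M5} = (x - 6)^3.

{M1, M3, M5}: invariant factors (x - 6)^3.

{M2}: invariant factors x + 2, (x + 2)^2.

{M4}: invariant factors x + 3, (x + 3)^2.

Matrices are similar if and only if their invariant-factor lists agree; the partition into similarity classes is {M1, M3, M5}, {M2}, {M4}.

3 classes: {M1, M3, M5}, {M2}, {M4}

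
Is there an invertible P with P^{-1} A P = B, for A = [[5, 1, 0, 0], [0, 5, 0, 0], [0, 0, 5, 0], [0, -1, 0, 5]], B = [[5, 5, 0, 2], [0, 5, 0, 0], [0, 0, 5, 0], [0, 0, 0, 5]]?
Two matrices over a field are similar if and only if they have the same invariant factors.

Both A and B have characteristic polynomial (x - 5)^4 and minimal polynomial (x - 5)^2. Computing further, both have invariant factors x - 5, x - 5, (x - 5)^2. Hence A and B are similar.

Yes.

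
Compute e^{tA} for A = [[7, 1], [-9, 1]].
A has Jordan form J = [[4, 1], [0, 4]] with A = PJP^{-1}, so e^{tA} = P e^{tJ} P^{-1}.

For a Jordan block J_k(λ), e^{tJ_k(λ)} = e^{λt} · (I + tN + t^2 N^2/2! + ... + t^{k-1} N^{k-1}/(k-1)!) where N is the nilpotent superdiagonal part.

Assembling the blocks and conjugating back gives the entries of e^{tA} as shown above.

e^{tA} = [[(3*t + 1)*e^{4*t}, t*e^{4*t}], [-9*t*e^{4*t}, (1 - 3*t)*e^{4*t}]]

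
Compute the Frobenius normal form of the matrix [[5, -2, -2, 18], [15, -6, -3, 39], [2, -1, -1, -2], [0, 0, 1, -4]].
R = [[0, 0, 0, -3], [1, 0, 0, -10], [0, 1, 0, -12], [0, 0, 1, -6]]

The invariant factors of A (the non-unit diagonal entries of the Smith normal form of xI - A over ℚ[x]) are (x + 1)^3(x + 3), each dividing the next. The characteristic polynomial is their product, (x + 1)^3(x + 3).

The rational canonical form is the block-diagonal matrix of companion matrices C(f_i):
R = [[0, 0, 0, -3], [1, 0, 0, -10], [0, 1, 0, -12], [0, 0, 1, -6]].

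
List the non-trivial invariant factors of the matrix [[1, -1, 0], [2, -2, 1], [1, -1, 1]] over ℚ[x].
x^3

The Jordan structure of A has elementary divisors x^3. Arranging the block sizes at each eigenvalue in decreasing order and taking row products gives the invariant factors.

Invariant factors (smallest first, each dividing the next): x^3.

Check: the last factor x^3 is the minimal polynomial, and the product x^3 is the characteristic polynomial.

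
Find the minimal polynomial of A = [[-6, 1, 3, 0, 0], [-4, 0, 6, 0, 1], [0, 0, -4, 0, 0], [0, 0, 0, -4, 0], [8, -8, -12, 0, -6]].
The characteristic polynomial factors as (x + 4)^5. The minimal polynomial is ∏(x - λ)^{k_λ} where k_λ is the size of the largest Jordan block at λ.

For λ = -4: rank(A + 4I) = 2, and the largest Jordan block has size 3 (the smallest k with rank((A + 4I)^k) = rank((A + 4I)^(k+1))).

So m_A(x) = (x + 4)^3.

m_A(x) = (x + 4)^3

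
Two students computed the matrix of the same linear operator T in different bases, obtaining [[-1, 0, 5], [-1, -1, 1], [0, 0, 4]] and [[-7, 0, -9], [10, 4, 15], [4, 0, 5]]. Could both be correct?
Two matrices over a field are similar if and only if they have the same invariant factors.

Both A and B have characteristic polynomial (x - 4)(x + 1)^2 and minimal polynomial (x - 4)(x + 1)^2. Computing further, both have invariant factors (x - 4)(x + 1)^2. Hence A and B are similar.

Yes.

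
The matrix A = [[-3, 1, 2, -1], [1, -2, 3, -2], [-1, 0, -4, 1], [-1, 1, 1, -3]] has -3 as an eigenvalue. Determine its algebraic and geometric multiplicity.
The characteristic polynomial is (x + 3)^4, so the factor x + 3 appears with exponent 4: the algebraic multiplicity is 4.

rank(A + 3I) = 2, so the eigenspace has dimension 4 - 2 = 2: the geometric multiplicity is 2.

Since 2 < 4, A is not diagonalizable.

algebraic multiplicity 4, geometric multiplicity 2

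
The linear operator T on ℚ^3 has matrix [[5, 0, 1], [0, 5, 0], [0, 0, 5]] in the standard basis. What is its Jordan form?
The characteristic polynomial is det(xI - A) = (x - 5)^3, so the eigenvalues are 5 (algebraic multiplicity 3).

For λ = 5: rank(A - 5I) = 1, rank((A - 5I)^2) = 0. The eigenspace has dimension 3 - 1 = 2, so there are 2 Jordan blocks; the rank sequence gives block sizes [2, 1].

Assembling the blocks gives the Jordan form J above.

J = [[5, 1, 0], [0, 5, 0], [0, 0, 5]]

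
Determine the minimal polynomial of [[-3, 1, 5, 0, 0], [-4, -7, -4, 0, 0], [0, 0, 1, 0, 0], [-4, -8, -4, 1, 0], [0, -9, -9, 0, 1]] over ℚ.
m_A(x) = (x - 1)(x + 5)^2

The characteristic polynomial factors as (x - 1)^3(x + 5)^2. The minimal polynomial is ∏(x - λ)^{k_λ} where k_λ is the size of the largest Jordan block at λ.

For λ = -5: rank(A + 5I) = 4, and the largest Jordan block has size 2 (the smallest k with rank((A + 5I)^k) = rank((A + 5I)^(k+1))).
For λ = 1: rank(A - I) = 2, and the largest Jordan block has size 1 (the smallest k with rank((A - I)^k) = rank((A - I)^(k+1))).

So m_A(x) = (x - 1)(x + 5)^2.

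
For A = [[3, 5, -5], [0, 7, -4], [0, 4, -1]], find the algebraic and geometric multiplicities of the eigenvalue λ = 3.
algebraic multiplicity 3, geometric multiplicity 2

The characteristic polynomial is (x - 3)^3, so the factor x - 3 appears with exponent 3: the algebraic multiplicity is 3.

rank(A - 3I) = 1, so the eigenspace has dimension 3 - 1 = 2: the geometric multiplicity is 2.

Since 2 < 3, A is not diagonalizable.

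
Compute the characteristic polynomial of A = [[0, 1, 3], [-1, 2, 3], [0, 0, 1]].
xI - A = [[x, -1, -3], [1, x - 2, -3], [0, 0, x - 1]].

Expanding det(xI - A) along the first row:
det(xI - A) = + (x)·det([[x - 2, -3], [0, x - 1]]) - (-1)·det([[1, -3], [0, x - 1]]) + (-3)·det([[1, x - 2], [0, 0]]).

Evaluating gives χ_A(x) = x^3 - 3x^2 + 3x - 1 = (x - 1)^3.

χ_A(x) = (x - 1)^3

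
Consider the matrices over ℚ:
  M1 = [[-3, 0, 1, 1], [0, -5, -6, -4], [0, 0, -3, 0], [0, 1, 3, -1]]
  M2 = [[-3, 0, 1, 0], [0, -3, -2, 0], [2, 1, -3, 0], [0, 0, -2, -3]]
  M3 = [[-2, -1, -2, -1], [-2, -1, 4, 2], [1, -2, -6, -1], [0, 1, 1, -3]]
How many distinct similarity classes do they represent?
Characteristic polynomials: χ_{M1} = (x + 3)^4, χ_{M2} = (x + 3)^4, χ_{M3} = (x + 3)^4.

{M1, M2, M3}: invariant factors x + 3, (x + 3)^3.

Matrices are similar if and only if their invariant-factor lists agree; the partition into similarity classes is {M1, M2, M3}.

1 class: {M1, M2, M3}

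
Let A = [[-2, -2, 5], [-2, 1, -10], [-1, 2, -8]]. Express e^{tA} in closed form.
A has Jordan form J = [[-3, 1, 0], [0, -3, 0], [0, 0, -3]] with A = PJP^{-1}, so e^{tA} = P e^{tJ} P^{-1}.

For a Jordan block J_k(λ), e^{tJ_k(λ)} = e^{λt} · (I + tN + t^2 N^2/2! + ... + t^{k-1} N^{k-1}/(k-1)!) where N is the nilpotent superdiagonal part.

Assembling the blocks and conjugating back gives the entries of e^{tA} as shown above.

e^{tA} = [[(t + 1)*e^{-3*t}, -2*t*e^{-3*t}, 5*t*e^{-3*t}], [-2*t*e^{-3*t}, (4*t + 1)*e^{-3*t}, -10*t*e^{-3*t}], [-t*e^{-3*t}, 2*t*e^{-3*t}, (1 - 5*t)*e^{-3*t}]]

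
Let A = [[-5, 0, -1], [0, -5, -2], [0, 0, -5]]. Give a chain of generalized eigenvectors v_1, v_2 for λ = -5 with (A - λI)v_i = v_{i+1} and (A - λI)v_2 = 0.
v_1 = [[-1, 0, -1]]^T, v_2 = [[1, 2, 0]]^T

We seek v_1 ∈ ker((A + 5I)^2) \ ker(A + 5I), then set v_{i+1} = (A + 5I) v_i.

One such chain is v_1 = [[-1, 0, -1]]^T, v_2 = [[1, 2, 0]]^T. Check: (A + 5I) v_2 = [[0, 0, 0]]^T = 0.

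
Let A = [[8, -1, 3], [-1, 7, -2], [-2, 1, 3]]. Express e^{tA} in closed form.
A has Jordan form J = [[6, 1, 0], [0, 6, 1], [0, 0, 6]] with A = PJP^{-1}, so e^{tA} = P e^{tJ} P^{-1}.

For a Jordan block J_k(λ), e^{tJ_k(λ)} = e^{λt} · (I + tN + t^2 N^2/2! + ... + t^{k-1} N^{k-1}/(k-1)!) where N is the nilpotent superdiagonal part.

Assembling the blocks and conjugating back gives the entries of e^{tA} as shown above.

e^{tA} = [[(-t^2 + 4*t + 2)*e^{6*t}/2, -t*e^{6*t}, t*(6 - t)*e^{6*t}/2], [t*(t - 2)*e^{6*t}/2, (t + 1)*e^{6*t}, t*(t - 4)*e^{6*t}/2], [t*(t - 4)*e^{6*t}/2, t*e^{6*t}, (t^2 - 6*t + 2)*e^{6*t}/2]]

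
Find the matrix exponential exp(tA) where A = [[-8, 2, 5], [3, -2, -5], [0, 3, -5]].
e^{tA} = [[(15*t^2 - 6*t + 2)*e^{-5*t}/2, t*(15*t + 4)*e^{-5*t}/2, 5*t*(2 - 5*t)*e^{-5*t}/2], [3*t*e^{-5*t}, (3*t + 1)*e^{-5*t}, -5*t*e^{-5*t}], [9*t^2*e^{-5*t}/2, 3*t*(3*t + 2)*e^{-5*t}/2, (2 - 15*t^2)*e^{-5*t}/2]]

A has Jordan form J = [[-5, 1, 0], [0, -5, 1], [0, 0, -5]] with A = PJP^{-1}, so e^{tA} = P e^{tJ} P^{-1}.

For a Jordan block J_k(λ), e^{tJ_k(λ)} = e^{λt} · (I + tN + t^2 N^2/2! + ... + t^{k-1} N^{k-1}/(k-1)!) where N is the nilpotent superdiagonal part.

Assembling the blocks and conjugating back gives the entries of e^{tA} as shown above.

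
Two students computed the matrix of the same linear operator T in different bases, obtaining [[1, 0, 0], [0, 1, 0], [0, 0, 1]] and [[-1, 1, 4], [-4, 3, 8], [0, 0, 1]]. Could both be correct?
No.

Both have characteristic polynomial (x - 1)^3, but the minimal polynomial of A is x - 1 while the minimal polynomial of B is (x - 1)^2. The minimal polynomial is a similarity invariant, so A and B are not similar.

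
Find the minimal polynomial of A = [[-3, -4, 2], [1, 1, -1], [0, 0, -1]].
The characteristic polynomial factors as (x + 1)^3. The minimal polynomial is ∏(x - λ)^{k_λ} where k_λ is the size of the largest Jordan block at λ.

For λ = -1: rank(A + I) = 1, and the largest Jordan block has size 2 (the smallest k with rank((A + I)^k) = rank((A + I)^(k+1))).

So m_A(x) = (x + 1)^2.

m_A(x) = (x + 1)^2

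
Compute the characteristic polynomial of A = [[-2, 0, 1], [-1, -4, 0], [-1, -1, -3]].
χ_A(x) = (x + 3)^3

xI - A = [[x + 2, 0, -1], [1, x + 4, 0], [1, 1, x + 3]].

Expanding det(xI - A) along the first row:
det(xI - A) = + (x + 2)·det([[x + 4, 0], [1, x + 3]]) - (0)·det([[1, 0], [1, x + 3]]) + (-1)·det([[1, x + 4], [1, 1]]).

Evaluating gives χ_A(x) = x^3 + 9x^2 + 27x + 27 = (x + 3)^3.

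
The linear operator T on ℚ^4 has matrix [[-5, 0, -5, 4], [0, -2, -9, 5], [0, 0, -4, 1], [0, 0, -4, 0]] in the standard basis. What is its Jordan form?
The characteristic polynomial is det(xI - A) = (x + 2)^3(x + 5), so the eigenvalues are -5 (algebraic multiplicity 1), -2 (algebraic multiplicity 3).

For λ = -5: algebraic multiplicity 1 gives one 1×1 block.

For λ = -2: rank(A + 2I) = 3, rank((A + 2I)^2) = 2, rank((A + 2I)^3) = 1. The eigenspace has dimension 4 - 3 = 1, so there is 1 Jordan block; the rank sequence gives block sizes [3].

Assembling the blocks gives the Jordan form J above.

J = [[-5, 0, 0, 0], [0, -2, 1, 0], [0, 0, -2, 1], [0, 0, 0, -2]]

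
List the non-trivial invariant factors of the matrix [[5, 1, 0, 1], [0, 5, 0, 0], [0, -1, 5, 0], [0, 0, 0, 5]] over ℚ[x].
The Jordan structure of A has elementary divisors (x - 5)^2, (x - 5)^2. Arranging the block sizes at each eigenvalue in decreasing order and taking row products gives the invariant factors.

Invariant factors (smallest first, each dividing the next): (x - 5)^2, (x - 5)^2.

Check: the last factor (x - 5)^2 is the minimal polynomial, and the product (x - 5)^4 is the characteristic polynomial.

(x - 5)^2, (x - 5)^2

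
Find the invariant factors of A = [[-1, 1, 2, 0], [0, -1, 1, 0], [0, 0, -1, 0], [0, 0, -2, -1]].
x + 1, (x + 1)^3

The Jordan structure of A has elementary divisors (x + 1)^3, (x + 1). Arranging the block sizes at each eigenvalue in decreasing order and taking row products gives the invariant factors.

Invariant factors (smallest first, each dividing the next): x + 1, (x + 1)^3.

Check: the last factor (x + 1)^3 is the minimal polynomial, and the product (x + 1)^4 is the characteristic polynomial.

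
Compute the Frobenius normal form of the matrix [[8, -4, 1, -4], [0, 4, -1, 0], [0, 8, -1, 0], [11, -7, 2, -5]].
R = [[0, -4, 0, 0], [1, 3, 0, 0], [0, 0, 0, -4], [0, 0, 1, 3]]

The invariant factors of A (the non-unit diagonal entries of the Smith normal form of xI - A over ℚ[x]) are x^2 - 3x + 4, x^2 - 3x + 4, each dividing the next. The characteristic polynomial is their product, (x^2 - 3x + 4)^2.

The rational canonical form is the block-diagonal matrix of companion matrices C(f_i):
R = [[0, -4, 0, 0], [1, 3, 0, 0], [0, 0, 0, -4], [0, 0, 1, 3]].

Note the characteristic polynomial does not split into linear factors over ℚ, so A has no Jordan form over ℚ; the rational canonical form exists over any field.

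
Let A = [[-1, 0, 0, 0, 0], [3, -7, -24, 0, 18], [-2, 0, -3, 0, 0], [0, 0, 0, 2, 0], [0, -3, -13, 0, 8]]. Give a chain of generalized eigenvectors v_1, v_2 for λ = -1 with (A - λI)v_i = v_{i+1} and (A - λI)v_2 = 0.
v_1 = [[1, -2, -1, 0, -2]]^T, v_2 = [[0, 3, 0, 0, 1]]^T

We seek v_1 ∈ ker((A + I)^2) \ ker(A + I), then set v_{i+1} = (A + I) v_i.

One such chain is v_1 = [[1, -2, -1, 0, -2]]^T, v_2 = [[0, 3, 0, 0, 1]]^T. Check: (A + I) v_2 = [[0, 0, 0, 0, 0]]^T = 0.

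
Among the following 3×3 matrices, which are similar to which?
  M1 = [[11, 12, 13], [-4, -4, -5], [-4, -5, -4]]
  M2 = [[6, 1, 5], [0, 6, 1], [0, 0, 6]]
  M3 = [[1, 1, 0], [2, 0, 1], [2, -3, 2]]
2 classes: {M1, M3}, {M2}

Characteristic polynomials: χ_{M1} = (x - 1)^3, χ_{M2} = (x - 6)^3, χ_{M3} = (x - 1)^3.

{M1, M3}: invariant factors (x - 1)^3.

{M2}: invariant factors (x - 6)^3.

Matrices are similar if and only if their invariant-factor lists agree; the partition into similarity classes is {M1, M3}, {M2}.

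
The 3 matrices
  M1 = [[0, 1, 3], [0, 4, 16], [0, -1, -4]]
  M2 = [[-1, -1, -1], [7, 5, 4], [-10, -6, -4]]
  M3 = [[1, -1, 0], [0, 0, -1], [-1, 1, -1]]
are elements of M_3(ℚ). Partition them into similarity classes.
Characteristic polynomials: χ_{M1} = x^3, χ_{M2} = x^3, χ_{M3} = x^3.

{M1, M2, M3}: invariant factors x^3.

Matrices are similar if and only if their invariant-factor lists agree; the partition into similarity classes is {M1, M2, M3}.

1 class: {M1, M2, M3}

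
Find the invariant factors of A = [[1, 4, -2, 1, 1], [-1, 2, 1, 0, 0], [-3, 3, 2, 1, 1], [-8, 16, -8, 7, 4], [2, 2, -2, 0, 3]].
The Jordan structure of A has elementary divisors (x - 3)^2, (x - 3)^2, (x - 3). Arranging the block sizes at each eigenvalue in decreasing order and taking row products gives the invariant factors.

Invariant factors (smallest first, each dividing the next): x - 3, (x - 3)^2, (x - 3)^2.

Check: the last factor (x - 3)^2 is the minimal polynomial, and the product (x - 3)^5 is the characteristic polynomial.

x - 3, (x - 3)^2, (x - 3)^2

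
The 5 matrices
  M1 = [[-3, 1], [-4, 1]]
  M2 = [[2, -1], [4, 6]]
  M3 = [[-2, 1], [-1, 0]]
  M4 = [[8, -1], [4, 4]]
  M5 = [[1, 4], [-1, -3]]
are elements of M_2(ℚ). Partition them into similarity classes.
3 classes: {M1, M3, M5}, {M2}, {M4}

Characteristic polynomials: χ_{M1} = (x + 1)^2, χ_{M2} = (x - 4)^2, χ_{M3} = (x + 1)^2, χ_{M4} = (x - 6)^2, χ_{M5} = (x + 1)^2.

{M1, M3, M5}: invariant factors (x + 1)^2.

{M2}: invariant factors (x - 4)^2.

{M4}: invariant factors (x - 6)^2.

Matrices are similar if and only if their invariant-factor lists agree; the partition into similarity classes is {M1, M3, M5}, {M2}, {M4}.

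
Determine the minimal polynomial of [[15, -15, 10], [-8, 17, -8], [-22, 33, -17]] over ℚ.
m_A(x) = (x - 5)^2

The characteristic polynomial factors as (x - 5)^3. The minimal polynomial is ∏(x - λ)^{k_λ} where k_λ is the size of the largest Jordan block at λ.

For λ = 5: rank(A - 5I) = 1, and the largest Jordan block has size 2 (the smallest k with rank((A - 5I)^k) = rank((A - 5I)^(k+1))).

So m_A(x) = (x - 5)^2.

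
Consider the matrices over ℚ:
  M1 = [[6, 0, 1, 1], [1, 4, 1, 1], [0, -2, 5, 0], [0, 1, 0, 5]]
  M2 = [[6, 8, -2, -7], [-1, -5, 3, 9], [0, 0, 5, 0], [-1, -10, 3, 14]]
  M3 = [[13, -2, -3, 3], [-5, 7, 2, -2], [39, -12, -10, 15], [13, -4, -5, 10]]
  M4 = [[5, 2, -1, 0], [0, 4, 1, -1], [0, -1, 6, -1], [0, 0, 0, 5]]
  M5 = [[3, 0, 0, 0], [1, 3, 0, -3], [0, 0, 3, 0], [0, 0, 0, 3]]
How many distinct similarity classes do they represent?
Characteristic polynomials: χ_{M1} = (x - 5)^4, χ_{M2} = (x - 5)^4, χ_{M3} = (x - 5)^4, χ_{M4} = (x - 5)^4, χ_{M5} = (x - 3)^4.

{M1, M2, M3, M4}: invariant factors x - 5, (x - 5)^3.

{M5}: invariant factors x - 3, x - 3, (x - 3)^2.

Matrices are similar if and only if their invariant-factor lists agree; the partition into similarity classes is {M1, M2, M3, M4}, {M5}.

2 classes: {M1, M2, M3, M4}, {M5}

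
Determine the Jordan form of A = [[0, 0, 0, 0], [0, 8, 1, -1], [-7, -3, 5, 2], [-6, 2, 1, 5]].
The characteristic polynomial is det(xI - A) = x(x - 6)^3, so the eigenvalues are 0 (algebraic multiplicity 1), 6 (algebraic multiplicity 3).

For λ = 0: algebraic multiplicity 1 gives one 1×1 block.

For λ = 6: rank(A - 6I) = 3, rank((A - 6I)^2) = 2, rank((A - 6I)^3) = 1. The eigenspace has dimension 4 - 3 = 1, so there is 1 Jordan block; the rank sequence gives block sizes [3].

Assembling the blocks gives the Jordan form J above.

J = [[0, 0, 0, 0], [0, 6, 1, 0], [0, 0, 6, 1], [0, 0, 0, 6]]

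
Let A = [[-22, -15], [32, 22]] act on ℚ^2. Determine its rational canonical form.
R = [[0, 4], [1, 0]]

The invariant factors of A (the non-unit diagonal entries of the Smith normal form of xI - A over ℚ[x]) are (x - 2)(x + 2), each dividing the next. The characteristic polynomial is their product, (x - 2)(x + 2).

The rational canonical form is the block-diagonal matrix of companion matrices C(f_i):
R = [[0, 4], [1, 0]].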